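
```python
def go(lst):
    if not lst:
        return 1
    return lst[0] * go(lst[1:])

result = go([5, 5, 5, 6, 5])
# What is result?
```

Product over [5, 5, 5, 6, 5] = 5 * 5 * 5 * 6 * 5 = 3750

Answer: 3750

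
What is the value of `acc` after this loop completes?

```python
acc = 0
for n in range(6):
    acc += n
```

Sum of 0 to 5 = 15
`acc` takes the values: 0 → 1 → 3 → 6 → 10 → 15

Answer: 15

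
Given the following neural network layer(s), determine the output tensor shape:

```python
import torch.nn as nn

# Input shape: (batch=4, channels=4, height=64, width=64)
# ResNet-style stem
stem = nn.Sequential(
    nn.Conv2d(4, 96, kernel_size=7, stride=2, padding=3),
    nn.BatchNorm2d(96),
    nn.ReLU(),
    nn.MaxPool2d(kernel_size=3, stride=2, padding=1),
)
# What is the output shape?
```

Input: (4, 4, 64, 64) -> after Conv2d 7x7 stride=2: (4, 96, 32, 32) -> Output: (4, 96, 16, 16)

Answer: (4, 96, 16, 16)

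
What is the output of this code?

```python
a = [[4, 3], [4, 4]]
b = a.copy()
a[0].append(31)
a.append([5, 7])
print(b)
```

Key concept: shallow copy with nested lists.
Step by step:
`a = [[4, 3], [4, 4]]` → a = [[4, 3], [4, 4]]
`b = a.copy()` → b = [[4, 3], [4, 4]]
`a[0].append(31)` → a = [[4, 3, 31], [4, 4]]; b = [[4, 3, 31], [4, 4]]
`a.append([5, 7])` → a = [[4, 3, 31], [4, 4], [5, 7]]
`print(b)` → prints [[4, 3, 31], [4, 4]]

Answer: [[4, 3, 31], [4, 4]]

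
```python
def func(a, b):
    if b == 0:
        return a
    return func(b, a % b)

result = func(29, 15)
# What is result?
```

func(29, 15) -> func(15, 14) -> func(14, 1) -> func(1, 0) -> 1

Answer: 1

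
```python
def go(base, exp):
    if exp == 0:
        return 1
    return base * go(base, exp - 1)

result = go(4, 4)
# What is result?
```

go(4, 4) = 4 * 4 * 4 * 4 = 256

Answer: 256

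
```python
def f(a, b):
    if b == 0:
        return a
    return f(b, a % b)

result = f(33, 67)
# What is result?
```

f(33, 67) -> f(67, 33) -> f(33, 1) -> f(1, 0) -> 1

Answer: 1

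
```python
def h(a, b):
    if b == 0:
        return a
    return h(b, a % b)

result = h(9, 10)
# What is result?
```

h(9, 10) -> h(10, 9) -> h(9, 1) -> h(1, 0) -> 1

Answer: 1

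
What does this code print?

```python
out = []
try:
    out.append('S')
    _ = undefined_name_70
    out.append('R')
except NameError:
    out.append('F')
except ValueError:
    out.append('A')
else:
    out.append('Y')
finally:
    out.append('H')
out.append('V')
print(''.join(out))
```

Execution trace: 'S' (try body) → 'F' (except NameError) → 'H' (finally) → 'V' (after the try/except). Output: SFHV

Answer: SFHV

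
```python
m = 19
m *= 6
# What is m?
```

Trace:
`m = 19` → m = 19
`m *= 6` → m = 114
So m = 114

Answer: 114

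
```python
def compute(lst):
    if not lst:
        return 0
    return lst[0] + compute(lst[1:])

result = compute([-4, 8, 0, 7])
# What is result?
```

(-4) + 8 + 0 + 7 + 0 = 11

Answer: 11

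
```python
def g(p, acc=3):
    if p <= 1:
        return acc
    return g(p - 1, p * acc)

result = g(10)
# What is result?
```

Accumulator trace (n, acc): (10, 3) -> (9, 30) -> (8, 270) -> (7, 2160) -> (6, 15120) -> (5, 90720) -> (4, 453600) -> (3, 1814400) -> (2, 5443200) -> (1, 10886400) -> return 10886400

Answer: 10886400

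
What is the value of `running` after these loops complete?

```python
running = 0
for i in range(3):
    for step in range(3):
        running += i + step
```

Sum of all i+step for i,step in 3x3
`running` takes the values: 0 → 1 → 3 → 4 → 6 → 9 → 11 → 14 → 18

Answer: 18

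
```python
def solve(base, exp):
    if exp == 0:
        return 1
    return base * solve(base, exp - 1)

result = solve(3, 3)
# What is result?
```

solve(3, 3) = 3 * 3 * 3 = 27

Answer: 27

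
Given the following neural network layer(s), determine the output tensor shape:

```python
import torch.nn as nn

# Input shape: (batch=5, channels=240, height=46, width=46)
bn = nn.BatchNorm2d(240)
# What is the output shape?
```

Input: (5, 240, 46, 46) -> Output: (5, 240, 46, 46)

Answer: (5, 240, 46, 46)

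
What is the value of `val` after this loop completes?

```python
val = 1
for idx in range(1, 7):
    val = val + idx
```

Start at 1, add 1 through 6
`val` takes the values: 1 → 2 → 4 → 7 → 11 → 16 → 22

Answer: 22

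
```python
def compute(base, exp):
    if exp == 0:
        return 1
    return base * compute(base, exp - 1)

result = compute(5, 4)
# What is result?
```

compute(5, 4) = 5 * 5 * 5 * 5 = 625

Answer: 625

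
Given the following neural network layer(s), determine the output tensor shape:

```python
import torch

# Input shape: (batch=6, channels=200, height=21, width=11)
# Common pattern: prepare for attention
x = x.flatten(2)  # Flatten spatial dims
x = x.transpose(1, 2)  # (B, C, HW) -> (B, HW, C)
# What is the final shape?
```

Input: (6, 200, 21, 11) -> after flatten(2): (6, 200, 231) -> Output: (6, 231, 200)

Answer: (6, 231, 200)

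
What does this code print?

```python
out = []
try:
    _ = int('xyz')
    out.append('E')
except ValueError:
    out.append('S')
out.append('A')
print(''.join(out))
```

Execution trace: 'S' (except ValueError) → 'A' (after the try/except). Output: SA

Answer: SA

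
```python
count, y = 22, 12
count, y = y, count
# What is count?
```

Trace:
`count, y = 22, 12` → count = 22; y = 12
`count, y = y, count` → count = 12; y = 22
So count = 12

Answer: 12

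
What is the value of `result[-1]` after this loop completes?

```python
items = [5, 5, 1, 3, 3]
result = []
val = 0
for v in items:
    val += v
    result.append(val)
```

Cumulative sum ends at 17
`result` takes the values: [] → [5] → [5, 10] → [5, 10, 11] → [5, 10, 11, 14] → [5, 10, 11, 14, 17]
So `result[-1]` = 17

Answer: 17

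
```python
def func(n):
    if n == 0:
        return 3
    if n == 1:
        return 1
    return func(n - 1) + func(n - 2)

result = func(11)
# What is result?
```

Build up from base cases: func(0)=3, func(1)=1, func(2)=4, func(3)=5, func(4)=9, func(5)=14, func(6)=23, ..., func(11)=254

Answer: 254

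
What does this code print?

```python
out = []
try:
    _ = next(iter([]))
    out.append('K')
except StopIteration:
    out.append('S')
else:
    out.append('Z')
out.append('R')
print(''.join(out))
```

Execution trace: 'S' (except StopIteration) → 'R' (after the try/except). Output: SR

Answer: SR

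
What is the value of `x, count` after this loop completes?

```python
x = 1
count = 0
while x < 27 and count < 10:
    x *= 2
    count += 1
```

Double until >= 27 or 10 iterations
`x, count` takes the values: (1, 0) → (2, 0) → (2, 1) → (4, 1) → (4, 2) → (8, 2) → (8, 3) → (16, 3) → (16, 4) → (32, 4) → (32, 5)

Answer: 32, 5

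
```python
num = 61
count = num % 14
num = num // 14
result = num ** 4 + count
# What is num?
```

Trace:
`num = 61` → num = 61
`count = num % 14` → count = 5
`num = num // 14` → num = 4
`result = num ** 4 + count` → result = 261
So num = 4

Answer: 4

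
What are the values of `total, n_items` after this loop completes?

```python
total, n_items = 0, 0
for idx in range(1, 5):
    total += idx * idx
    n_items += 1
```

Sum of squares and count
`total, n_items` takes the values: (0, 0) → (1, 0) → (1, 1) → (5, 1) → (5, 2) → (14, 2) → (14, 3) → (30, 3) → (30, 4)

Answer: 30, 4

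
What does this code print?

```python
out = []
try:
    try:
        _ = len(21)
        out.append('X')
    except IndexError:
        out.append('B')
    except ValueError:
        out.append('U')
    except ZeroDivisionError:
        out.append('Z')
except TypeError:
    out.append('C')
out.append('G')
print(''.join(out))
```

Execution trace: 'C' (outer except TypeError) → 'G' (after the try/except). Output: CG

Answer: CG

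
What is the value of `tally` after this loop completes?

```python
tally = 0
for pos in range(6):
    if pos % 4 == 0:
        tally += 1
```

Count numbers divisible by 4 in range(6)
`tally` takes the values: 0 → 1 → 2

Answer: 2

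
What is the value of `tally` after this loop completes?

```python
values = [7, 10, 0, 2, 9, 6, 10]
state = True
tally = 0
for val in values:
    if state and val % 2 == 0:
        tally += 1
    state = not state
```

Count even values at even positions
`tally` takes the values: 0 → 1 → 2

Answer: 2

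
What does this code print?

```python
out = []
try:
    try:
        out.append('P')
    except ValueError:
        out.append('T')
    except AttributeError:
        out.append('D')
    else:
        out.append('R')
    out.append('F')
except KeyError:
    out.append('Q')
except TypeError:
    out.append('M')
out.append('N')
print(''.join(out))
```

Execution trace: 'P' (inner try body, no exception) → 'R' (inner else) → 'F' (try body, no exception) → 'N' (after the try/except). Output: PRFN

Answer: PRFN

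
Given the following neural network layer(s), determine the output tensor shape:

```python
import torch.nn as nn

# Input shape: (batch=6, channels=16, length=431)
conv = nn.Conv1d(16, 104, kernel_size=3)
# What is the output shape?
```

Input: (6, 16, 431) -> Output: (6, 104, 429)

Answer: (6, 104, 429)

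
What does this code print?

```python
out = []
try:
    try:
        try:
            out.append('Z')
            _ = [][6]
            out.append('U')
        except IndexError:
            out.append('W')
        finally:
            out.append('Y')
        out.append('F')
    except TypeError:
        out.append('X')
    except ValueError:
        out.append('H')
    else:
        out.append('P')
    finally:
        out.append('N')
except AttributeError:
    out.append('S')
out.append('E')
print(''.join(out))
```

Execution trace: 'Z' (inner try body) → 'W' (inner except IndexError) → 'Y' (inner finally) → 'F' (try body, no exception) → 'P' (else) → 'N' (finally) → 'E' (after the try/except). Output: ZWYFPNE

Answer: ZWYFPNE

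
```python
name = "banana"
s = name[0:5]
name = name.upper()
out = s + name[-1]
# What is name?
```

Trace:
`name = "banana"` → name = 'banana'
`s = name[0:5]` → s = 'banan'
`name = name.upper()` → name = 'BANANA'
`out = s + name[-1]` → out = 'bananA'
So name = 'BANANA'

Answer: 'BANANA'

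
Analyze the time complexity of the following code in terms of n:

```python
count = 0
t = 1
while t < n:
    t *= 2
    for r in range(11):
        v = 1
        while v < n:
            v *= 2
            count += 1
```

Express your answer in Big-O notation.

Each loop level contributes: log n × 1 × log n. Multiplying the contributions gives O(log² n).

Answer: O(log² n)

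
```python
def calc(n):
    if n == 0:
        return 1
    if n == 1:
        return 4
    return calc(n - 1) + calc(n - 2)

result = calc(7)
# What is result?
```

Build up from base cases: calc(0)=1, calc(1)=4, calc(2)=5, calc(3)=9, calc(4)=14, calc(5)=23, calc(6)=37, ..., calc(7)=60

Answer: 60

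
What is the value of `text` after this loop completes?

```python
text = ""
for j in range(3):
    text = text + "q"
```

Repeat 'q' 3 times
`text` takes the values: "" → "q" → "qq" → "qqq"

Answer: "qqq"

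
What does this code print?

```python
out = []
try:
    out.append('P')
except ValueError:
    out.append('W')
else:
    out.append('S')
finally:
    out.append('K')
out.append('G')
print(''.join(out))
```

Execution trace: 'P' (try body, no exception) → 'S' (else) → 'K' (finally) → 'G' (after the try/except). Output: PSKG

Answer: PSKG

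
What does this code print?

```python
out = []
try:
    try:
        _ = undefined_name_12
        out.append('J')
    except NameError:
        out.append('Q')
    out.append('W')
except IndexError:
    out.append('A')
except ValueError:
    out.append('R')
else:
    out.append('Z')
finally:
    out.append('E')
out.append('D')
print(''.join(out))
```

Execution trace: 'Q' (inner except NameError) → 'W' (try body, no exception) → 'Z' (else) → 'E' (finally) → 'D' (after the try/except). Output: QWZED

Answer: QWZED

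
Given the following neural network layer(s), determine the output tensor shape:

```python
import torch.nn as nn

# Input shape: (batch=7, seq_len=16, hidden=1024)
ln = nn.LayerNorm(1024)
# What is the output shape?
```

Input: (7, 16, 1024) -> Output: (7, 16, 1024)

Answer: (7, 16, 1024)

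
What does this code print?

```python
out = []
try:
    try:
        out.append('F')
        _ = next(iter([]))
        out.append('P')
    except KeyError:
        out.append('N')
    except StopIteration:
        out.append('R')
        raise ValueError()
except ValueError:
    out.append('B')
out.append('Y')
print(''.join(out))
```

Execution trace: 'F' (inner try body) → 'R' (inner except StopIteration) → 'B' (outer except ValueError) → 'Y' (after the try/except). Output: FRBY

Answer: FRBY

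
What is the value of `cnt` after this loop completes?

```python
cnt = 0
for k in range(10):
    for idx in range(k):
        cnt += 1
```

Triangle number: 0+1+2+...+9
`cnt` takes the values: 0 → 1 → 2 → 3 → 4 → 5 → 6 → 7 → 8 → 9 → 10 → 11 → 12 → 13 → 14 → 15 → 16 → 17 → 18 → 19 → 20 → 21 → 22 → 23 → 24 → 25 → 26 → 27 → 28 → 29 → … → 41 → 42 → 43 → 44 → 45

Answer: 45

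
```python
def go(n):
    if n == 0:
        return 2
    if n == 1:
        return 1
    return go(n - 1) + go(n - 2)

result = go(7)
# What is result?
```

Build up from base cases: go(0)=2, go(1)=1, go(2)=3, go(3)=4, go(4)=7, go(5)=11, go(6)=18, ..., go(7)=29

Answer: 29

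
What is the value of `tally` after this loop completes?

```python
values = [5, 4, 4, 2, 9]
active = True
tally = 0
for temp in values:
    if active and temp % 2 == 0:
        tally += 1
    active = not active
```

Count even values at even positions
`tally` takes the values: 0 → 1

Answer: 1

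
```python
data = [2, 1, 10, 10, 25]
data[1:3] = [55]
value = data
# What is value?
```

Trace:
`data = [2, 1, 10, 10, 25]` → data = [2, 1, 10, 10, 25]
`data[1:3] = [55]` → data = [2, 55, 10, 25]
`value = data` → value = [2, 55, 10, 25]
So value = [2, 55, 10, 25]

Answer: [2, 55, 10, 25]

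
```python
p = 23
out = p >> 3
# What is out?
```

Trace:
`p = 23` → p = 23
`out = p >> 3` → out = 2
So out = 2

Answer: 2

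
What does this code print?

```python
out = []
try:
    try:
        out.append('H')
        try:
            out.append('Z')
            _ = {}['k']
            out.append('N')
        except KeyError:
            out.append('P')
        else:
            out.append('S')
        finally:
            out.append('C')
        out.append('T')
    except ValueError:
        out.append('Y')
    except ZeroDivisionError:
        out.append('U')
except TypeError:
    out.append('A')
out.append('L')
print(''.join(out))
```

Execution trace: 'H' (try body) → 'Z' (inner try body) → 'P' (inner except KeyError) → 'C' (inner finally) → 'T' (try body, no exception) → 'L' (after the try/except). Output: HZPCTL

Answer: HZPCTL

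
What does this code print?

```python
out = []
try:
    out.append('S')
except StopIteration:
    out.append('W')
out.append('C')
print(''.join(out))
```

Execution trace: 'S' (try body, no exception) → 'C' (after the try/except). Output: SC

Answer: SC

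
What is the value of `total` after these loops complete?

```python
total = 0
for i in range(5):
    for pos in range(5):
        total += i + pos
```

Sum of all i+pos for i,pos in 5x5
`total` takes the values: 0 → 1 → 3 → 6 → 10 → 11 → 13 → 16 → 20 → 25 → 27 → 30 → 34 → 39 → 45 → 48 → 52 → 57 → 63 → 70 → 74 → 79 → 85 → 92 → 100

Answer: 100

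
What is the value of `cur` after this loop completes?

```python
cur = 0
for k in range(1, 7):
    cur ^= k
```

XOR of 1 to 6
`cur` takes the values: 0 → 1 → 3 → 0 → 4 → 1 → 7

Answer: 7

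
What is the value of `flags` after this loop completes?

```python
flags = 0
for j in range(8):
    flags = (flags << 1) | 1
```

Build 8 consecutive 1-bits: 0b11111111
`flags` takes the values: 0 → 1 → 3 → 7 → 15 → 31 → 63 → 127 → 255

Answer: 255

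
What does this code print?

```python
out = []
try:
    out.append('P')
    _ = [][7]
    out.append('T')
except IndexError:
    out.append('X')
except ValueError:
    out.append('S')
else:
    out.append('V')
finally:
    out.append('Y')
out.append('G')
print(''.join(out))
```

Execution trace: 'P' (try body) → 'X' (except IndexError) → 'Y' (finally) → 'G' (after the try/except). Output: PXYG

Answer: PXYG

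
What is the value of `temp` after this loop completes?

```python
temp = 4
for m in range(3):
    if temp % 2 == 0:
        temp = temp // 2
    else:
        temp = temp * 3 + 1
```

Collatz-style transformation from 4
`temp` takes the values: 4 → 2 → 1 → 4

Answer: 4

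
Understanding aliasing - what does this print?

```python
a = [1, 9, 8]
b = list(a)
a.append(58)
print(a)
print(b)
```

Key concept: list() constructor creates copy.
Step by step:
`a = [1, 9, 8]` → a = [1, 9, 8]
`b = list(a)` → b = [1, 9, 8]
`a.append(58)` → a = [1, 9, 8, 58]
`print(a)` → prints [1, 9, 8, 58]
`print(b)` → prints [1, 9, 8]

Answer:
[1, 9, 8, 58]
[1, 9, 8]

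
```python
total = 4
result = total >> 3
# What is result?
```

Trace:
`total = 4` → total = 4
`result = total >> 3` → result = 0
So result = 0

Answer: 0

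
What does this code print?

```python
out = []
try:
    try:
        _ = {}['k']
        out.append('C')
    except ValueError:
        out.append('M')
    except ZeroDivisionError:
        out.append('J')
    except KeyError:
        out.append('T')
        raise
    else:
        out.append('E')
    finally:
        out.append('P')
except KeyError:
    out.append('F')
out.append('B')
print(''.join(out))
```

Execution trace: 'T' (inner except KeyError) → 'P' (inner finally) → 'F' (outer except KeyError) → 'B' (after the try/except). Output: TPFB

Answer: TPFB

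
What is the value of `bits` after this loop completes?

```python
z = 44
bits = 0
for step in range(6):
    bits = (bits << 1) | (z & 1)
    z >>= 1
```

Reverse lowest 6 bits of 44
`bits` takes the values: 0 → 1 → 3 → 6 → 13

Answer: 13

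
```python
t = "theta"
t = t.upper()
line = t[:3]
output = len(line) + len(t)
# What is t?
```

Trace:
`t = "theta"` → t = 'theta'
`t = t.upper()` → t = 'THETA'
`line = t[:3]` → line = 'THE'
`output = len(line) + len(t)` → output = 8
So t = 'THETA'

Answer: 'THETA'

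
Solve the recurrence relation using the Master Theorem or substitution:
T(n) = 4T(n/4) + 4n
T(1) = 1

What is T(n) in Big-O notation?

By Master Theorem: a=4, b=4, f(n)=4n. Since log_4(4) = 1 and f(n) = Θ(n^1), Case 2 applies. T(n) = O(n log n).

Answer: O(n log n)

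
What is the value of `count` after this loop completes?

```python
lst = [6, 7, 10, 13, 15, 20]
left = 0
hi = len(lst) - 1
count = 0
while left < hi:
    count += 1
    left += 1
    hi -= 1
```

Iterations until pointers meet (list length 6)
`count` takes the values: 0 → 1 → 2 → 3

Answer: 3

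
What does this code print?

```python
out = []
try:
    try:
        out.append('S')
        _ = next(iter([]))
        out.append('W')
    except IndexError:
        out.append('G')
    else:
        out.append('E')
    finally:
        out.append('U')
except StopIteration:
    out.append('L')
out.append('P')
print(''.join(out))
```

Execution trace: 'S' (try body) → 'U' (finally) → 'L' (outer except StopIteration) → 'P' (after the try/except). Output: SULP

Answer: SULP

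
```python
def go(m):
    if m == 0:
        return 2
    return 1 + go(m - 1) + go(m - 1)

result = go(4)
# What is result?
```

go(m) = 1 + 2·go(m-1), go(0)=2. Closed form: (2+1)·2^4 - 1 = 47.

Answer: 47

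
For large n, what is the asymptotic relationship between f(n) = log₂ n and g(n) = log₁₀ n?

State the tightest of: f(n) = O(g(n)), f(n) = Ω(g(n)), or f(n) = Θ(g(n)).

log₂ n vs log₁₀ n: f(n) = Θ(g(n)) — they are asymptotically equivalent (log bases differ by a constant factor).

Answer: f(n) = Θ(g(n)) — they are asymptotically equivalent (log bases differ by a constant factor).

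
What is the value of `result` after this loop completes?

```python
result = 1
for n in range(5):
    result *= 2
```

2^5 = 32
`result` takes the values: 1 → 2 → 4 → 8 → 16 → 32

Answer: 32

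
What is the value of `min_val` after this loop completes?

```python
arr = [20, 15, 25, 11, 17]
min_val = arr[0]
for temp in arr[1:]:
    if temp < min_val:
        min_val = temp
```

Minimum of [20, 15, 25, 11, 17]
`min_val` takes the values: 20 → 15 → 11

Answer: 11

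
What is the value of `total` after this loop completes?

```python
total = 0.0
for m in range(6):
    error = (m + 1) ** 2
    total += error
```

Sum of squared losses 1² + 2² + ... + 6²
`total` takes the values: 0.0 → 1.0 → 5.0 → 14.0 → 30.0 → 55.0 → 91.0

Answer: 91.0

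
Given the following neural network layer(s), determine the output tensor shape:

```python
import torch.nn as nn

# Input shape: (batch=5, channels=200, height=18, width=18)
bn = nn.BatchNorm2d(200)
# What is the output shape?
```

Input: (5, 200, 18, 18) -> Output: (5, 200, 18, 18)

Answer: (5, 200, 18, 18)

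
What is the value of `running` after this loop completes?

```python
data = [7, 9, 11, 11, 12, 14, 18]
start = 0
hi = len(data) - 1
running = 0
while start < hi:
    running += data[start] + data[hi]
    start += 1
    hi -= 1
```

Sum of pairs from ends
`running` takes the values: 0 → 25 → 48 → 71

Answer: 71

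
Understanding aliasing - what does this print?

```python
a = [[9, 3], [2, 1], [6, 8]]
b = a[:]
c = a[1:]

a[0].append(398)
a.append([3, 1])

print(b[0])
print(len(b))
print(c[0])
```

Key concept: slice with nested mutation.
Step by step:
`a = [[9, 3], [2, 1], [6, 8]]` → a = [[9, 3], [2, 1], [6, 8]]
`b = a[:]` → b = [[9, 3], [2, 1], [6, 8]]
`c = a[1:]` → c = [[2, 1], [6, 8]]
`a[0].append(398)` → a = [[9, 3, 398], [2, 1], [6, 8]]; b = [[9, 3, 398], [2, 1], [6, 8]]
`a.append([3, 1])` → a = [[9, 3, 398], [2, 1], [6, 8], [3, 1]]
`print(b[0])` → prints [9, 3, 398]
`print(len(b))` → prints 3
`print(c[0])` → prints [2, 1]

Answer:
[9, 3, 398]
3
[2, 1]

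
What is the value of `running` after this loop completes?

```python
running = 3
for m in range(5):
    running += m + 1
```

Start at 3, add 1 to 5 = 18
`running` takes the values: 3 → 4 → 6 → 9 → 13 → 18

Answer: 18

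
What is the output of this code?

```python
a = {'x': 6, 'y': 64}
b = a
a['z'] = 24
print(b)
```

Key concept: dict aliasing.
Step by step:
`a = {'x': 6, 'y': 64}` → a = {'x': 6, 'y': 64}
`b = a` → b = {'x': 6, 'y': 64} (same object as a)
`a['z'] = 24` → a = {'x': 6, 'y': 64, 'z': 24} (same object as b); b = {'x': 6, 'y': 64, 'z': 24} (same object as a)
`print(b)` → prints {'x': 6, 'y': 64, 'z': 24}

Answer: {'x': 6, 'y': 64, 'z': 24}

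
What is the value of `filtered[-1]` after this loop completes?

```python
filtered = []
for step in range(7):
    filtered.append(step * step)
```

Last element of squares 0 to 6
`filtered` takes the values: [] → [0] → [0, 1] → [0, 1, 4] → [0, 1, 4, 9] → [0, 1, 4, 9, 16] → [0, 1, 4, 9, 16, 25] → [0, 1, 4, 9, 16, 25, 36]
So `filtered[-1]` = 36

Answer: 36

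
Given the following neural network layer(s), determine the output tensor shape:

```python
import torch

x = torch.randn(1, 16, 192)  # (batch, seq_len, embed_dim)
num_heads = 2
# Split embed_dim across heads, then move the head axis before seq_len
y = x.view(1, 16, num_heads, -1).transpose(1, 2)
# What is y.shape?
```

Input: (1, 16, 192) -> head_dim = 192 // 2 = 96; after view: (1, 16, 2, 96) -> after transpose(1, 2): (1, 2, 16, 96) -> Output: (1, 2, 16, 96)

Answer: (1, 2, 16, 96)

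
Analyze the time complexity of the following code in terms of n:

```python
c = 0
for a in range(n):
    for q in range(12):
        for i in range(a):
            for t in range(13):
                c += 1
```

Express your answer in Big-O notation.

Each loop level contributes: n × 1 × n × 1. Multiplying the contributions gives O(n^2).

Answer: O(n^2)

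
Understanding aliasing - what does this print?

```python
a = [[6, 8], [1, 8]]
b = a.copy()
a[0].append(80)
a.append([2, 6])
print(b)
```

Key concept: shallow copy with nested lists.
Step by step:
`a = [[6, 8], [1, 8]]` → a = [[6, 8], [1, 8]]
`b = a.copy()` → b = [[6, 8], [1, 8]]
`a[0].append(80)` → a = [[6, 8, 80], [1, 8]]; b = [[6, 8, 80], [1, 8]]
`a.append([2, 6])` → a = [[6, 8, 80], [1, 8], [2, 6]]
`print(b)` → prints [[6, 8, 80], [1, 8]]

Answer: [[6, 8, 80], [1, 8]]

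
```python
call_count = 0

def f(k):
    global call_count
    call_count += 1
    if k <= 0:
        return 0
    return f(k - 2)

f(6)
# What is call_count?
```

Linear recursion stepping by 2: 4 calls from k=6 down to ≤0.

Answer: 4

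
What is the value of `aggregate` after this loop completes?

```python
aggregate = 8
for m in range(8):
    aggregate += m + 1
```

Start at 8, add 1 to 8 = 44
`aggregate` takes the values: 8 → 9 → 11 → 14 → 18 → 23 → 29 → 36 → 44

Answer: 44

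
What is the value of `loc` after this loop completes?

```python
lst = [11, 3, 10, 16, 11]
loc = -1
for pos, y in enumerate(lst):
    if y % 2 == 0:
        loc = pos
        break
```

First even number index in [11, 3, 10, 16, 11]
`loc` takes the values: -1 → 2

Answer: 2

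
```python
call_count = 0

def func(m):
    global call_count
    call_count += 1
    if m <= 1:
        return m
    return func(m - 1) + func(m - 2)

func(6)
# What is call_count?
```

Calls(m) = 1 + Calls(m-1) + Calls(m-2); Calls(0)=Calls(1)=1. For m=6 this gives 25.

Answer: 25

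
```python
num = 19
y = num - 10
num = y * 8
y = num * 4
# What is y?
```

Trace:
`num = 19` → num = 19
`y = num - 10` → y = 9
`num = y * 8` → num = 72
`y = num * 4` → y = 288
So y = 288

Answer: 288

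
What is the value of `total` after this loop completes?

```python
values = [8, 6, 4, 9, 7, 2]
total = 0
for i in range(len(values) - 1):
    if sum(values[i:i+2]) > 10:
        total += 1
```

Count windows with sum > 10
`total` takes the values: 0 → 1 → 2 → 3

Answer: 3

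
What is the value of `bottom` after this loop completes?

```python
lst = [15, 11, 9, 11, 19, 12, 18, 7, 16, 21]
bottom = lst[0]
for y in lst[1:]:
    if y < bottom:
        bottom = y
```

Minimum of [15, 11, 9, 11, 19, 12, 18, 7, 16, 21]
`bottom` takes the values: 15 → 11 → 9 → 7

Answer: 7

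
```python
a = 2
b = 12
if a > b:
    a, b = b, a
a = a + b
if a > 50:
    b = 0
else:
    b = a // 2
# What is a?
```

Trace:
`a = 2` → a = 2
`b = 12` → b = 12
`if a > b: ...` → a > b is False → no variable changes
`a = a + b` → a = 14
`if a > 50: ...` → a > 50 is False, take else branch → b = 7
So a = 14

Answer: 14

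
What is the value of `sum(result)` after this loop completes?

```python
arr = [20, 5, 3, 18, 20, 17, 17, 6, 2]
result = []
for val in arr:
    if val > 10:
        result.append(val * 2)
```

Sum of doubled values > 10
`result` takes the values: [] → [40] → [40, 36] → [40, 36, 40] → [40, 36, 40, 34] → [40, 36, 40, 34, 34]
So `sum(result)` = 184

Answer: 184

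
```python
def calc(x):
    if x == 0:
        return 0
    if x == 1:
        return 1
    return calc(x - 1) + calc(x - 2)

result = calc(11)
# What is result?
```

Build up from base cases: calc(0)=0, calc(1)=1, calc(2)=1, calc(3)=2, calc(4)=3, calc(5)=5, calc(6)=8, ..., calc(11)=89

Answer: 89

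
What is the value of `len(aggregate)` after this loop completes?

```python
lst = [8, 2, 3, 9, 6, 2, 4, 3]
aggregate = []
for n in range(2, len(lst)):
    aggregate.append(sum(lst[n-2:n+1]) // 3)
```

Number of 3-element averages
`aggregate` takes the values: [] → [4] → [4, 4] → [4, 4, 6] → [4, 4, 6, 5] → [4, 4, 6, 5, 4] → [4, 4, 6, 5, 4, 3]
So `len(aggregate)` = 6

Answer: 6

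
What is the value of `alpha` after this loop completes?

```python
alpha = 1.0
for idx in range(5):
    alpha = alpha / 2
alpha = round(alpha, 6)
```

Halving LR 5 times: 1 / 2^5
`alpha` takes the values: 1.0 → 0.5 → 0.25 → 0.125 → 0.0625 → 0.03125

Answer: 0.03125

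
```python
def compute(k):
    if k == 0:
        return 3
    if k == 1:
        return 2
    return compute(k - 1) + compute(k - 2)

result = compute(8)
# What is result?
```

Build up from base cases: compute(0)=3, compute(1)=2, compute(2)=5, compute(3)=7, compute(4)=12, compute(5)=19, compute(6)=31, ..., compute(8)=81

Answer: 81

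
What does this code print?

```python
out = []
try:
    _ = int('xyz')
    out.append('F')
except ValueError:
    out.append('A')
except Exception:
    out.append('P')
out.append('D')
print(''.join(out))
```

Execution trace: 'A' (except ValueError) → 'D' (after the try/except). Output: AD

Answer: AD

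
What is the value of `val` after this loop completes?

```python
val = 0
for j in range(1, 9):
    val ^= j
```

XOR of 1 to 8
`val` takes the values: 0 → 1 → 3 → 0 → 4 → 1 → 7 → 0 → 8

Answer: 8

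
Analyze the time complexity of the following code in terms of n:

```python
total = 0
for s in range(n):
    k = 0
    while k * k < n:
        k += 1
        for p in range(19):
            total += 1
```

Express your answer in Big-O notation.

Each loop level contributes: n × √n × 1. Multiplying the contributions gives O(n√n).

Answer: O(n√n)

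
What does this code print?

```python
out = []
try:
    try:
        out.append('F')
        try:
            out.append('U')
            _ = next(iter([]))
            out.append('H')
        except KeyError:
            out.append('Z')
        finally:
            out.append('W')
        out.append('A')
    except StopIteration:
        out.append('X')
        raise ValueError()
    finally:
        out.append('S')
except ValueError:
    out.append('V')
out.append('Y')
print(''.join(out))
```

Execution trace: 'F' (try body) → 'U' (inner try body) → 'W' (inner finally) → 'X' (except StopIteration) → 'S' (finally) → 'V' (outer except ValueError) → 'Y' (after the try/except). Output: FUWXSVY

Answer: FUWXSVY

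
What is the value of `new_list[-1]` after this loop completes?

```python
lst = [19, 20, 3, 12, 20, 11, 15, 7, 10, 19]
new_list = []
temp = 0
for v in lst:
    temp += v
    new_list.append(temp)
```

Cumulative sum ends at 136
`new_list` takes the values: [] → [19] → [19, 39] → [19, 39, 42] → [19, 39, 42, 54] → [19, 39, 42, 54, 74] → [19, 39, 42, 54, 74, 85] → [19, 39, 42, 54, 74, 85, 100] → [19, 39, 42, 54, 74, 85, 100, 107] → [19, 39, 42, 54, 74, 85, 100, 107, 117] → [19, 39, 42, 54, 74, 85, 100, 107, 117, 136]
So `new_list[-1]` = 136

Answer: 136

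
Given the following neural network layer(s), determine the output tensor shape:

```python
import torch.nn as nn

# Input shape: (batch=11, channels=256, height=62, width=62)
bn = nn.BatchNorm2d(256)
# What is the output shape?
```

Input: (11, 256, 62, 62) -> Output: (11, 256, 62, 62)

Answer: (11, 256, 62, 62)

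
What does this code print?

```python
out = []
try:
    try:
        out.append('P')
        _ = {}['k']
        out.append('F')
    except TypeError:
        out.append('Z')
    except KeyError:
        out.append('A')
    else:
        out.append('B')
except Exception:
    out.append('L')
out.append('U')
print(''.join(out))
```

Execution trace: 'P' (inner try body) → 'A' (inner except KeyError) → 'U' (after the try/except). Output: PAU

Answer: PAU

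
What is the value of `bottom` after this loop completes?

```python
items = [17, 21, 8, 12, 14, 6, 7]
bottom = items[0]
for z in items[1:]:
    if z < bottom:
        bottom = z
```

Minimum of [17, 21, 8, 12, 14, 6, 7]
`bottom` takes the values: 17 → 8 → 6

Answer: 6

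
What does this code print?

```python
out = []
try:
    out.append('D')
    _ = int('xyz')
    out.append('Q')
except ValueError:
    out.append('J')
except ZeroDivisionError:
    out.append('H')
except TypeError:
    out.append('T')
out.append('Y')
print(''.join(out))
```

Execution trace: 'D' (try body) → 'J' (except ValueError) → 'Y' (after the try/except). Output: DJY

Answer: DJY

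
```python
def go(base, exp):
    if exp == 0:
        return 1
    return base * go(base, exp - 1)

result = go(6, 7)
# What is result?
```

go(6, 7) = 6 * 6 * 6 * 6 * 6 * 6 * 6 = 279936

Answer: 279936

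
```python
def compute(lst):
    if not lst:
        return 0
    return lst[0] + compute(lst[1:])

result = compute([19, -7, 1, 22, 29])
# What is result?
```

19 + (-7) + 1 + 22 + 29 + 0 = 64

Answer: 64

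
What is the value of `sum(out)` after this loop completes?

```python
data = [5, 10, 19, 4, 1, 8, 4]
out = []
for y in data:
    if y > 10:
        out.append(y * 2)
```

Sum of doubled values > 10
`out` takes the values: [] → [38]
So `sum(out)` = 38

Answer: 38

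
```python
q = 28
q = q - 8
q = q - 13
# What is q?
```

Trace:
`q = 28` → q = 28
`q = q - 8` → q = 20
`q = q - 13` → q = 7
So q = 7

Answer: 7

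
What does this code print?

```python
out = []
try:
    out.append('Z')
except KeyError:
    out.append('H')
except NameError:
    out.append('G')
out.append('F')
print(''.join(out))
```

Execution trace: 'Z' (try body, no exception) → 'F' (after the try/except). Output: ZF

Answer: ZF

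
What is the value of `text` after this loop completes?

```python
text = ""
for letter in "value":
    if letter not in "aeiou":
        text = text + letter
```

Remove vowels from 'value'
`text` takes the values: "" → "v" → "vl"

Answer: "vl"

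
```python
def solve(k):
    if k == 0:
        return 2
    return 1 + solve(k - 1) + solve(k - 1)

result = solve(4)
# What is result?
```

solve(k) = 1 + 2·solve(k-1), solve(0)=2. Closed form: (2+1)·2^4 - 1 = 47.

Answer: 47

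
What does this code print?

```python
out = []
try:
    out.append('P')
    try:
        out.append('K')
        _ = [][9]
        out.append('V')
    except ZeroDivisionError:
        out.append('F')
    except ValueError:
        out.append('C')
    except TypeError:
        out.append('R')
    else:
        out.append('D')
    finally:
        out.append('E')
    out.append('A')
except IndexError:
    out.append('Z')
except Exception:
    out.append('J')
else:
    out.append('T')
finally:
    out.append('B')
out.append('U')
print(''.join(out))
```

Execution trace: 'P' (try body) → 'K' (inner try body) → 'E' (inner finally) → 'Z' (except IndexError) → 'B' (finally) → 'U' (after the try/except). Output: PKEZBU

Answer: PKEZBU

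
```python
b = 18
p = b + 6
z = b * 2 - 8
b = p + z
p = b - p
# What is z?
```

Trace:
`b = 18` → b = 18
`p = b + 6` → p = 24
`z = b * 2 - 8` → z = 28
`b = p + z` → b = 52
`p = b - p` → p = 28
So z = 28

Answer: 28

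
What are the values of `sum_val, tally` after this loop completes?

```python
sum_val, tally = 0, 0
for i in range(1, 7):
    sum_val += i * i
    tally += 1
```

Sum of squares and count
`sum_val, tally` takes the values: (0, 0) → (1, 0) → (1, 1) → (5, 1) → (5, 2) → (14, 2) → (14, 3) → (30, 3) → (30, 4) → (55, 4) → (55, 5) → (91, 5) → (91, 6)

Answer: 91, 6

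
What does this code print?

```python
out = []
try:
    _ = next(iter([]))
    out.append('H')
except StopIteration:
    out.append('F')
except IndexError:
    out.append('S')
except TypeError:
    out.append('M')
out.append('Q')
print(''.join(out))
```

Execution trace: 'F' (except StopIteration) → 'Q' (after the try/except). Output: FQ

Answer: FQ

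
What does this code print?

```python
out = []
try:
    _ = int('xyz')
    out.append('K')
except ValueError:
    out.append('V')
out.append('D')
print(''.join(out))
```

Execution trace: 'V' (except ValueError) → 'D' (after the try/except). Output: VD

Answer: VD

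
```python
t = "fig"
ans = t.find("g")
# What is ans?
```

Trace:
`t = "fig"` → t = 'fig'
`ans = t.find("g")` → ans = 2
So ans = 2

Answer: 2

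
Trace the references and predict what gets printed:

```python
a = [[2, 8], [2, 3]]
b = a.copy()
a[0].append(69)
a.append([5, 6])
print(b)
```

Key concept: shallow copy with nested lists.
Step by step:
`a = [[2, 8], [2, 3]]` → a = [[2, 8], [2, 3]]
`b = a.copy()` → b = [[2, 8], [2, 3]]
`a[0].append(69)` → a = [[2, 8, 69], [2, 3]]; b = [[2, 8, 69], [2, 3]]
`a.append([5, 6])` → a = [[2, 8, 69], [2, 3], [5, 6]]
`print(b)` → prints [[2, 8, 69], [2, 3]]

Answer: [[2, 8, 69], [2, 3]]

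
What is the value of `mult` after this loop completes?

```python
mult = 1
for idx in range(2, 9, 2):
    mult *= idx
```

Product of even numbers 2 to 8
`mult` takes the values: 1 → 2 → 8 → 48 → 384

Answer: 384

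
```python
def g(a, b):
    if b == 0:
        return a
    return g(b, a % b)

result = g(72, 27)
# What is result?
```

g(72, 27) -> g(27, 18) -> g(18, 9) -> g(9, 0) -> 9

Answer: 9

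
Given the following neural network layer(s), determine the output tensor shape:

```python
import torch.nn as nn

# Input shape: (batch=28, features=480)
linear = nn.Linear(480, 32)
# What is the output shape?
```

Input: (28, 480) -> Output: (28, 32)

Answer: (28, 32)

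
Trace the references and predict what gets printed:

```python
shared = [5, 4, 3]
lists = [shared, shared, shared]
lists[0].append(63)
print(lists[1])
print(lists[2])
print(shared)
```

Key concept: list of same reference.
Step by step:
`shared = [5, 4, 3]` → shared = [5, 4, 3]
`lists = [shared, shared, shared]` → lists = [[5, 4, 3], [5, 4, 3], [5, 4, 3]]
`lists[0].append(63)` → shared = [5, 4, 3, 63]; lists = [[5, 4, 3, 63], [5, 4, 3, 63], [5, 4, 3, 63]]
`print(lists[1])` → prints [5, 4, 3, 63]
`print(lists[2])` → prints [5, 4, 3, 63]
`print(shared)` → prints [5, 4, 3, 63]

Answer:
[5, 4, 3, 63]
[5, 4, 3, 63]
[5, 4, 3, 63]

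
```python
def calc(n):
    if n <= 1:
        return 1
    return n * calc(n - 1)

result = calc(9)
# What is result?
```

calc(9) = 9 * 8 * 7 * 6 * 5 * 4 * 3 * 2 * 1 = 362880

Answer: 362880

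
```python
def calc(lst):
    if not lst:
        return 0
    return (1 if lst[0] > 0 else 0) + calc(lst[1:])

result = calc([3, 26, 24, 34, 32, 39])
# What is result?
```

Count of positive elements in [3, 26, 24, 34, 32, 39] = 6

Answer: 6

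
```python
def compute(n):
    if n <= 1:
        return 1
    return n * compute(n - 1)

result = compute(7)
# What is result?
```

compute(7) = 7 * 6 * 5 * 4 * 3 * 2 * 1 = 5040

Answer: 5040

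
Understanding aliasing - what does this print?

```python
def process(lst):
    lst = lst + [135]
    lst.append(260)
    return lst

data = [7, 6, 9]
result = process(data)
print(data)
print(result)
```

Key concept: rebinding parameter vs mutation.
Step by step:
`data = [7, 6, 9]` → data = [7, 6, 9]
`result = process(data)` → result = [7, 6, 9, 135, 260]
`print(data)` → prints [7, 6, 9]
`print(result)` → prints [7, 6, 9, 135, 260]

Answer:
[7, 6, 9]
[7, 6, 9, 135, 260]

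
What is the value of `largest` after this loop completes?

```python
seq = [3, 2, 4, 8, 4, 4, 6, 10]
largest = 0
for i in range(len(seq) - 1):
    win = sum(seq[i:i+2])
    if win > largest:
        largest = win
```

Max sum of 2-element window in [3, 2, 4, 8, 4, 4, 6, 10]
`largest` takes the values: 0 → 5 → 6 → 12 → 16

Answer: 16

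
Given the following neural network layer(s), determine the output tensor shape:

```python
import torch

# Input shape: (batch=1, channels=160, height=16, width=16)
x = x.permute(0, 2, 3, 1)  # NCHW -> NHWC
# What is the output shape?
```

Input: (1, 160, 16, 16) -> Output: (1, 16, 16, 160)

Answer: (1, 16, 16, 160)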